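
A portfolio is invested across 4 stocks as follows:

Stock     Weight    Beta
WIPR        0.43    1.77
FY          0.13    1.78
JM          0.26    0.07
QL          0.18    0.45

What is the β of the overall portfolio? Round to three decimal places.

1.092

β_P = Σ w_i β_i = 0.43×1.77 + 0.13×1.78 + 0.26×0.07 + 0.18×0.45 = 1.0917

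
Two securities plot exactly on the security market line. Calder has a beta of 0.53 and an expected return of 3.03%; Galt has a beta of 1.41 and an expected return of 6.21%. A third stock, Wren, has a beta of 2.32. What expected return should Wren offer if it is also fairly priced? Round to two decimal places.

MRP (SML slope) = (6.21% − 3.03%) / (1.41 − 0.53) = 3.18% / 0.88 = 3.6136%
R_f (intercept) = 3.03% − 0.53 × 3.6136% = 1.1148%
E(R_Wren) = R_f + β × MRP = 1.1148% + 2.32 × 3.6136% = 9.50%

9.50%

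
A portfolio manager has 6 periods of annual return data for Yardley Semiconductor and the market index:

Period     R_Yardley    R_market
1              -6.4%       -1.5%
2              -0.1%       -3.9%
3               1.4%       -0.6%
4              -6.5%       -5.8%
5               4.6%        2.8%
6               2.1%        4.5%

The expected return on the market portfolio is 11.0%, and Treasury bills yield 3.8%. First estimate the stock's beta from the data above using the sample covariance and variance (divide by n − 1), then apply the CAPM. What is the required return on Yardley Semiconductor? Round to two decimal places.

Mean R_i = (-6.4 − 0.1 + 1.4 − 6.5 + 4.6 + 2.1) / 6 = -0.8167%
Mean R_m = (-1.5 − 3.9 − 0.6 − 5.8 + 2.8 + 4.5) / 6 = -0.7500%
Σ(R_i − R̄_i)(R_m − R̄_m) = 65.5050  ⇒  Cov = 65.5050 / 5 = 13.1010
Σ(R_m − R̄_m)² = 76.1750  ⇒  Var(R_m) = 76.1750 / 5 = 15.2350
β = Cov / Var(R_m) = 13.1010 / 15.2350 = 0.8599
MRP = 11.0% − 3.8% = 7.20%
E(R) = R_f + β × MRP = 3.8% + 0.8599 × 7.2% = 9.99%

9.99%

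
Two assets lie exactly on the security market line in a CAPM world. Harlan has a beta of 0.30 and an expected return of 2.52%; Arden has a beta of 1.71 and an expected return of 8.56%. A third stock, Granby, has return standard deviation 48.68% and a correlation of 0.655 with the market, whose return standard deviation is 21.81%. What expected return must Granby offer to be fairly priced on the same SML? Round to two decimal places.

MRP = (8.56% − 2.52%) / (1.71 − 0.30) = 4.2837%
R_f = 2.52% − 0.30 × 4.2837% = 1.2349%
β_Granby = ρ·σ_i/σ_m = 0.655 × 48.68 / 21.81 = 1.4620
E(R_Granby) = R_f + β × MRP = 1.2349% + 1.4620 × 4.2837% = 7.50%

7.50%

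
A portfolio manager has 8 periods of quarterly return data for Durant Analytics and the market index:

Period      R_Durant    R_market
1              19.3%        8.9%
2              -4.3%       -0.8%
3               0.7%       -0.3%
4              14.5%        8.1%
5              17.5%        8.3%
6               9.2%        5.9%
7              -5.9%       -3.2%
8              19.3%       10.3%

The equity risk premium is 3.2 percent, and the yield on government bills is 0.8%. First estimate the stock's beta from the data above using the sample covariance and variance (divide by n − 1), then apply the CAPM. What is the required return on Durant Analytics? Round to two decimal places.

7.16%

Mean R_i = (19.3 − 4.3 + 0.7 + 14.5 + 17.5 + 9.2 − 5.9 + 19.3) / 8 = 8.7875%
Mean R_m = (8.9 − 0.8 − 0.3 + 8.1 + 8.3 + 5.9 − 3.2 + 10.3) / 8 = 4.6500%
Σ(R_i − R̄_i)(R_m − R̄_m) = 382.7550  ⇒  Cov = 382.7550 / 7 = 54.6793
Σ(R_m − R̄_m)² = 192.6000  ⇒  Var(R_m) = 192.6000 / 7 = 27.5143
β = Cov / Var(R_m) = 54.6793 / 27.5143 = 1.9873
E(R) = R_f + β × MRP = 0.8% + 1.9873 × 3.2% = 7.16%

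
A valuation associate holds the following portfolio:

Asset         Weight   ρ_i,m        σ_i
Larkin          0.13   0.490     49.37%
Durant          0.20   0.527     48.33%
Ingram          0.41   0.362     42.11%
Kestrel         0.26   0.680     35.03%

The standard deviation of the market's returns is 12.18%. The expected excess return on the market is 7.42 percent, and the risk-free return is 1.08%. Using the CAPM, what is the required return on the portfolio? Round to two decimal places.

β_Larkin = 0.490 × 49.37% / 12.18% = 1.9861
β_Durant = 0.527 × 48.33% / 12.18% = 2.0911
β_Ingram = 0.362 × 42.11% / 12.18% = 1.2515
β_Kestrel = 0.680 × 35.03% / 12.18% = 1.9557
β_P = Σ w_i β_i = 0.13×1.9861 + 0.20×2.0911 + 0.41×1.2515 + 0.26×1.9557 = 1.6980
E(R_P) = R_f + β_P × MRP = 1.08% + 1.6980 × 7.42% = 13.68%

13.68%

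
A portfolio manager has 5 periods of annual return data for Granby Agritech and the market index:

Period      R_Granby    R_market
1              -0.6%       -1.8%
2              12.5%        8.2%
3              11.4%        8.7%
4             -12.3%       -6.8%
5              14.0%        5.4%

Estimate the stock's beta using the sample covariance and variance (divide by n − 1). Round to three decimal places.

Mean R_i = (-0.6 + 12.5 + 11.4 − 12.3 + 14.0) / 5 = 5.0000%
Mean R_m = (-1.8 + 8.2 + 8.7 − 6.8 + 5.4) / 5 = 2.7400%
Σ(R_i − R̄_i)(R_m − R̄_m) = 293.5000  ⇒  Cov = 293.5000 / 4 = 73.3750
Σ(R_m − R̄_m)² = 184.0320  ⇒  Var(R_m) = 184.0320 / 4 = 46.0080
β = Cov / Var(R_m) = 73.3750 / 46.0080 = 1.5948

1.595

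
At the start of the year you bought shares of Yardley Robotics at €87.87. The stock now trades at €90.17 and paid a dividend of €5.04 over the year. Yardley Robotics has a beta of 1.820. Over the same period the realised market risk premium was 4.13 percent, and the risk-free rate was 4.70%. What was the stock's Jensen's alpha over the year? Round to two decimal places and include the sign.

Realised HPR = (P1 + D1 − P0) / P0 = (90.17 + 5.04 − 87.87) / 87.87 = 7.34 / 87.87 = 8.3532%
CAPM required = R_f + β·MRP = 4.70% + 1.820 × 4.13% = 12.21660%
α = realised − required = 8.3532% − 12.21660% = -3.86%

-3.86%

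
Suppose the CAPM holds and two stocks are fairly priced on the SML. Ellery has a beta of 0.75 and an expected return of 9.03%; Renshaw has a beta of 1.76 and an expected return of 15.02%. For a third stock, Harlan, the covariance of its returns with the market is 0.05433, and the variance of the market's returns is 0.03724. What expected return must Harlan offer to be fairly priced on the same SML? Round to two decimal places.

MRP = (15.02% − 9.03%) / (1.76 − 0.75) = 5.9307%
R_f = 9.03% − 0.75 × 5.9307% = 4.5820%
β_Harlan = Cov / Var(R_m) = 0.05433 / 0.03724 = 1.4589
E(R_Harlan) = R_f + β × MRP = 4.5820% + 1.4589 × 5.9307% = 13.23%

13.23%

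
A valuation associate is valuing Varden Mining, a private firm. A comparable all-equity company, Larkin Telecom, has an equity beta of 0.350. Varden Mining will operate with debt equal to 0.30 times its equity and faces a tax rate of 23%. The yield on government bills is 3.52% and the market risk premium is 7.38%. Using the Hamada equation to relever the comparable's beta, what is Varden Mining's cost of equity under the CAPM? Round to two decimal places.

6.70%

β_L = β_U × [1 + (1 − t)(D/E)] = 0.350 × [1 + (1 − 0.23) × 0.30]
    = 0.350 × [1 + 0.77 × 0.30] = 0.350 × 1.2310 = 0.4309
E(R) = R_f + β_L × MRP = 3.52% + 0.4309 × 7.38% = 6.70%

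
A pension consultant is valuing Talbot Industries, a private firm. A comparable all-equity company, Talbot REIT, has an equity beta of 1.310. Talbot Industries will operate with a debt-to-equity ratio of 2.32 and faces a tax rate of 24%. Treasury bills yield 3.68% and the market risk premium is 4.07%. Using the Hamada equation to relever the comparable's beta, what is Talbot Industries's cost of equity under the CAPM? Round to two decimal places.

18.41%

β_L = β_U × [1 + (1 − t)(D/E)] = 1.310 × [1 + (1 − 0.24) × 2.32]
    = 1.310 × [1 + 0.76 × 2.32] = 1.310 × 2.7632 = 3.6198
E(R) = R_f + β_L × MRP = 3.68% + 3.6198 × 4.07% = 18.41%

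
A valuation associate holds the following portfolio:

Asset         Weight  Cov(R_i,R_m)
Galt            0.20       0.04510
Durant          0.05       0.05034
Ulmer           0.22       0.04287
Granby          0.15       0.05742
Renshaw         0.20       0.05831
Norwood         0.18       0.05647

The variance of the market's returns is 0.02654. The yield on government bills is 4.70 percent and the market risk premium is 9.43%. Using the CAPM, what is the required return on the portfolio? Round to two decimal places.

β_Galt = 0.04510 / 0.02654 = 1.6993
β_Durant = 0.05034 / 0.02654 = 1.8968
β_Ulmer = 0.04287 / 0.02654 = 1.6153
β_Granby = 0.05742 / 0.02654 = 2.1635
β_Renshaw = 0.05831 / 0.02654 = 2.1971
β_Norwood = 0.05647 / 0.02654 = 2.1277
β_P = Σ w_i β_i = 0.20×1.6993 + 0.05×1.8968 + 0.22×1.6153 + 0.15×2.1635 + 0.20×2.1971 + 0.18×2.1277 = 1.9370
E(R_P) = R_f + β_P × MRP = 4.70% + 1.9370 × 9.43% = 22.97%

22.97%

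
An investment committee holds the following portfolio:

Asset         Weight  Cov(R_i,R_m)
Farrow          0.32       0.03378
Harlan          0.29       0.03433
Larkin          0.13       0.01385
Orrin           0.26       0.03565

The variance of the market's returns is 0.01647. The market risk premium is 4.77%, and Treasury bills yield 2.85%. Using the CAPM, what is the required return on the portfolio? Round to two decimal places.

β_Farrow = 0.03378 / 0.01647 = 2.0510
β_Harlan = 0.03433 / 0.01647 = 2.0844
β_Larkin = 0.01385 / 0.01647 = 0.8409
β_Orrin = 0.03565 / 0.01647 = 2.1645
β_P = Σ w_i β_i = 0.32×2.0510 + 0.29×2.0844 + 0.13×0.8409 + 0.26×2.1645 = 1.9329
E(R_P) = R_f + β_P × MRP = 2.85% + 1.9329 × 4.77% = 12.07%

12.07%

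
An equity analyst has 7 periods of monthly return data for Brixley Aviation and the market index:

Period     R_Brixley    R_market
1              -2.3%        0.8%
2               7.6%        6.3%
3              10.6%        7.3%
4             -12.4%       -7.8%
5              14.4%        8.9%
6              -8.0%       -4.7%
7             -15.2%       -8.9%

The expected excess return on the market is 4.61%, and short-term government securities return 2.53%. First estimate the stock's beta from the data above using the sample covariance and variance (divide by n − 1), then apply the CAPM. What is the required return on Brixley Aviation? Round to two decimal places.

9.73%

Mean R_i = (-2.3 + 7.6 + 10.6 − 12.4 + 14.4 − 8.0 − 15.2) / 7 = -0.7571%
Mean R_m = (0.8 + 6.3 + 7.3 − 7.8 + 8.9 − 4.7 − 8.9) / 7 = 0.2714%
Σ(R_i − R̄_i)(R_m − R̄_m) = 522.6186  ⇒  Cov = 522.6186 / 6 = 87.1031
Σ(R_m − R̄_m)² = 334.4543  ⇒  Var(R_m) = 334.4543 / 6 = 55.7424
β = Cov / Var(R_m) = 87.1031 / 55.7424 = 1.5626
E(R) = R_f + β × MRP = 2.53% + 1.5626 × 4.61% = 9.73%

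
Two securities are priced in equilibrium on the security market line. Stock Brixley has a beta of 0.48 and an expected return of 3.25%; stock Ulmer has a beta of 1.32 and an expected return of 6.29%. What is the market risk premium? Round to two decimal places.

3.62%

Both satisfy E(R) = R_f + β·MRP, so the slope of the SML is
MRP = (6.29% − 3.25%) / (1.32 − 0.48) = 3.04% / 0.84 = 3.6190%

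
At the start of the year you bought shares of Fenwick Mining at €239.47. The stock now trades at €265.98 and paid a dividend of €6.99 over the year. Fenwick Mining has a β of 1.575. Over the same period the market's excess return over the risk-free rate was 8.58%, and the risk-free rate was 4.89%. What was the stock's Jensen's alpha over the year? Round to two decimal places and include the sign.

-4.41%

Realised HPR = (P1 + D1 − P0) / P0 = (265.98 + 6.99 − 239.47) / 239.47 = 33.50 / 239.47 = 13.9892%
CAPM required = R_f + β·MRP = 4.89% + 1.575 × 8.58% = 18.40350%
α = realised − required = 13.9892% − 18.40350% = -4.41%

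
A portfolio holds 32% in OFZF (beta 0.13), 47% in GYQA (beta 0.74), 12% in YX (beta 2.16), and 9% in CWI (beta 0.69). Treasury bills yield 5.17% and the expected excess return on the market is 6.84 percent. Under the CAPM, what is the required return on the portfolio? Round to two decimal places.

β_P = Σ w_i β_i = 0.32×0.13 + 0.47×0.74 + 0.12×2.16 + 0.09×0.69 = 0.7107
E(R_P) = R_f + β_P × MRP = 5.17% + 0.7107 × 6.84% = 10.03%

10.03%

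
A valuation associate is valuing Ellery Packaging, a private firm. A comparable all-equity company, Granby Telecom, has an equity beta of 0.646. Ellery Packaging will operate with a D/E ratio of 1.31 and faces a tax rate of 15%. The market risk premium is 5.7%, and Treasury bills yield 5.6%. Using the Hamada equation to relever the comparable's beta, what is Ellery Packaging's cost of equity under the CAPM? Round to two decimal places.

13.38%

β_L = β_U × [1 + (1 − t)(D/E)] = 0.646 × [1 + (1 − 0.15) × 1.31]
    = 0.646 × [1 + 0.85 × 1.31] = 0.646 × 2.1135 = 1.3653
E(R) = R_f + β_L × MRP = 5.6% + 1.3653 × 5.7% = 13.38%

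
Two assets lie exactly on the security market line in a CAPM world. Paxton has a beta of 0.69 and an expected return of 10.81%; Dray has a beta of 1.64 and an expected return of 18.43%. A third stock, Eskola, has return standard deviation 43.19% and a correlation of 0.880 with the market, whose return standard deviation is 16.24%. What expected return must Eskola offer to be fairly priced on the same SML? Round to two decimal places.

MRP = (18.43% − 10.81%) / (1.64 − 0.69) = 8.0211%
R_f = 10.81% − 0.69 × 8.0211% = 5.2754%
β_Eskola = ρ·σ_i/σ_m = 0.880 × 43.19 / 16.24 = 2.3403
E(R_Eskola) = R_f + β × MRP = 5.2754% + 2.3403 × 8.0211% = 24.05%

24.05%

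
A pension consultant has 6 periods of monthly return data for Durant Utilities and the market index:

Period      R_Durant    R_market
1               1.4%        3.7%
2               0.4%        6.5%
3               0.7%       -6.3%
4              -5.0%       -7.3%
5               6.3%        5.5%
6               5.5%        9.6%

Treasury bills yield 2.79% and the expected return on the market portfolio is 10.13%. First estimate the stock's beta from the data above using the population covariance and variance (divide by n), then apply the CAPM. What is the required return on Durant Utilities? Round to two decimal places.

Mean R_i = (1.4 + 0.4 + 0.7 − 5.0 + 6.3 + 5.5) / 6 = 1.5500%
Mean R_m = (3.7 + 6.5 − 6.3 − 7.3 + 5.5 + 9.6) / 6 = 1.9500%
Σ(R_i − R̄_i)(R_m − R̄_m) = 109.1850  ⇒  Cov = 109.1850 / 6 = 18.1975
Σ(R_m − R̄_m)² = 248.5150  ⇒  Var(R_m) = 248.5150 / 6 = 41.4192
β = Cov / Var(R_m) = 18.1975 / 41.4192 = 0.4393
MRP = 10.13% − 2.79% = 7.34%
E(R) = R_f + β × MRP = 2.79% + 0.4393 × 7.34% = 6.01%

6.01%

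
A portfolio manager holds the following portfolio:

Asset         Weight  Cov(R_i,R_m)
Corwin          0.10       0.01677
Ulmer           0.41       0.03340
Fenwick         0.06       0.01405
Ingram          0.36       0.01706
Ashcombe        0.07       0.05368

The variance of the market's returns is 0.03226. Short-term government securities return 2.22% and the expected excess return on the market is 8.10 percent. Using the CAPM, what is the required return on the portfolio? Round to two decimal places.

β_Corwin = 0.01677 / 0.03226 = 0.5198
β_Ulmer = 0.03340 / 0.03226 = 1.0353
β_Fenwick = 0.01405 / 0.03226 = 0.4355
β_Ingram = 0.01706 / 0.03226 = 0.5288
β_Ashcombe = 0.05368 / 0.03226 = 1.6640
β_P = Σ w_i β_i = 0.10×0.5198 + 0.41×1.0353 + 0.06×0.4355 + 0.36×0.5288 + 0.07×1.6640 = 0.8094
E(R_P) = R_f + β_P × MRP = 2.22% + 0.8094 × 8.10% = 8.78%

8.78%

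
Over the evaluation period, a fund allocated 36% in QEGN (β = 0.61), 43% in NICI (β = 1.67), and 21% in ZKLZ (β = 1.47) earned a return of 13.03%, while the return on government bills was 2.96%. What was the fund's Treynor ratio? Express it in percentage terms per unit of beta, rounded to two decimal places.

β_P = 0.36×0.61 + 0.43×1.67 + 0.21×1.47 = 1.2464
Treynor = (R_P − R_f) / β_P = (13.03% − 2.96%) / 1.2464 = 10.07% / 1.2464 = 8.08%

8.08%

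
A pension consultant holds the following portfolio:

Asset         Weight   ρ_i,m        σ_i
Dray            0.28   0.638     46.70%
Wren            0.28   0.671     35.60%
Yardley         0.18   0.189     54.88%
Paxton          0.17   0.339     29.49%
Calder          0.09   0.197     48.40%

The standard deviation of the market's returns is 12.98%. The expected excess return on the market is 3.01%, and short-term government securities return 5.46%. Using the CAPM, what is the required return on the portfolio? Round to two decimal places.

β_Dray = 0.638 × 46.70% / 12.98% = 2.2954
β_Wren = 0.671 × 35.60% / 12.98% = 1.8403
β_Yardley = 0.189 × 54.88% / 12.98% = 0.7991
β_Paxton = 0.339 × 29.49% / 12.98% = 0.7702
β_Calder = 0.197 × 48.40% / 12.98% = 0.7346
β_P = Σ w_i β_i = 0.28×2.2954 + 0.28×1.8403 + 0.18×0.7991 + 0.17×0.7702 + 0.09×0.7346 = 1.4989
E(R_P) = R_f + β_P × MRP = 5.46% + 1.4989 × 3.01% = 9.97%

9.97%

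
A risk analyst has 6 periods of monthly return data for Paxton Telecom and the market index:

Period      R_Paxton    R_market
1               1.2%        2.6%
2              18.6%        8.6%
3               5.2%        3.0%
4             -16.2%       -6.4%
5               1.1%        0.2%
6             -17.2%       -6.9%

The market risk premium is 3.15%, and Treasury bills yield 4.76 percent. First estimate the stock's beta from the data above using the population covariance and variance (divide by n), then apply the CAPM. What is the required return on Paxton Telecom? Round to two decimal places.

Mean R_i = (1.2 + 18.6 + 5.2 − 16.2 + 1.1 − 17.2) / 6 = -1.2167%
Mean R_m = (2.6 + 8.6 + 3.0 − 6.4 + 0.2 − 6.9) / 6 = 0.1833%
Σ(R_i − R̄_i)(R_m − R̄_m) = 402.5983  ⇒  Cov = 402.5983 / 6 = 67.0997
Σ(R_m − R̄_m)² = 178.1283  ⇒  Var(R_m) = 178.1283 / 6 = 29.6881
β = Cov / Var(R_m) = 67.0997 / 29.6881 = 2.2602
E(R) = R_f + β × MRP = 4.76% + 2.2602 × 3.15% = 11.88%

11.88%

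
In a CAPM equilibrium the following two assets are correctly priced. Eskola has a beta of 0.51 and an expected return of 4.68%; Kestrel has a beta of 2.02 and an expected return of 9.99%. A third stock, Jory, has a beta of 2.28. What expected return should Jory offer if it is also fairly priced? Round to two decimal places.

10.90%

MRP (SML slope) = (9.99% − 4.68%) / (2.02 − 0.51) = 5.31% / 1.51 = 3.5166%
R_f (intercept) = 4.68% − 0.51 × 3.5166% = 2.8865%
E(R_Jory) = R_f + β × MRP = 2.8865% + 2.28 × 3.5166% = 10.90%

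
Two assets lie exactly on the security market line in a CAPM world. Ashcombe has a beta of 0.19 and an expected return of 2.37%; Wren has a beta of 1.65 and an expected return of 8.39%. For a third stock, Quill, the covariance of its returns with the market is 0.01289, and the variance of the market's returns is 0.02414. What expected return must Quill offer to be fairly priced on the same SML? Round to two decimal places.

MRP = (8.39% − 2.37%) / (1.65 − 0.19) = 4.1233%
R_f = 2.37% − 0.19 × 4.1233% = 1.5866%
β_Quill = Cov / Var(R_m) = 0.01289 / 0.02414 = 0.5340
E(R_Quill) = R_f + β × MRP = 1.5866% + 0.5340 × 4.1233% = 3.79%

3.79%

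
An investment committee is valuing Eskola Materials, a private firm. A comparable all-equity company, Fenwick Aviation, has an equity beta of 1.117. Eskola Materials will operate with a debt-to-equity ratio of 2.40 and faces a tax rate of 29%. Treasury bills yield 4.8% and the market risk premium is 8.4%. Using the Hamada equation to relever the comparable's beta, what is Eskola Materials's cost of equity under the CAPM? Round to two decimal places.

β_L = β_U × [1 + (1 − t)(D/E)] = 1.117 × [1 + (1 − 0.29) × 2.40]
    = 1.117 × [1 + 0.71 × 2.40] = 1.117 × 2.7040 = 3.0204
E(R) = R_f + β_L × MRP = 4.8% + 3.0204 × 8.4% = 30.17%

30.17%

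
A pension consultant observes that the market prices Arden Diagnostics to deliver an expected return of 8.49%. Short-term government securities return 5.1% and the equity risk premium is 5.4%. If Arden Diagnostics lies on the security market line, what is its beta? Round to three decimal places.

0.628

β = (E(R) − R_f) / MRP = (8.49% − 5.1%) / 5.4% = 3.39% / 5.4% = 0.628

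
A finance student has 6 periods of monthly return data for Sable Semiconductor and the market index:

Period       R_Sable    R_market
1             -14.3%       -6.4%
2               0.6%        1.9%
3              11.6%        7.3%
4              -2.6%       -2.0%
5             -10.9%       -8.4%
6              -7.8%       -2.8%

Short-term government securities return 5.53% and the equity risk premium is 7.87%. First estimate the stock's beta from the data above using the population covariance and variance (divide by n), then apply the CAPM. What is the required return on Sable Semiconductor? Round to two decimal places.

Mean R_i = (-14.3 + 0.6 + 11.6 − 2.6 − 10.9 − 7.8) / 6 = -3.9000%
Mean R_m = (-6.4 + 1.9 + 7.3 − 2.0 − 8.4 − 2.8) / 6 = -1.7333%
Σ(R_i − R̄_i)(R_m − R̄_m) = 255.3800  ⇒  Cov = 255.3800 / 6 = 42.5633
Σ(R_m − R̄_m)² = 162.2333  ⇒  Var(R_m) = 162.2333 / 6 = 27.0389
β = Cov / Var(R_m) = 42.5633 / 27.0389 = 1.5742
E(R) = R_f + β × MRP = 5.53% + 1.5742 × 7.87% = 17.92%

17.92%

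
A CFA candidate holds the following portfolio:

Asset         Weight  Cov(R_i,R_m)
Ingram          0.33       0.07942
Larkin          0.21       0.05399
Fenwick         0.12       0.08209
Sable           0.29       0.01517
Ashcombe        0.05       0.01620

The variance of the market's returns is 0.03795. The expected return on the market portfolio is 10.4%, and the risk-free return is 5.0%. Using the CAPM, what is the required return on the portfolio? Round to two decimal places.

β_Ingram = 0.07942 / 0.03795 = 2.0928
β_Larkin = 0.05399 / 0.03795 = 1.4227
β_Fenwick = 0.08209 / 0.03795 = 2.1631
β_Sable = 0.01517 / 0.03795 = 0.3997
β_Ashcombe = 0.01620 / 0.03795 = 0.4269
β_P = Σ w_i β_i = 0.33×2.0928 + 0.21×1.4227 + 0.12×2.1631 + 0.29×0.3997 + 0.05×0.4269 = 1.3862
MRP = 10.4% − 5.0% = 5.40%
E(R_P) = R_f + β_P × MRP = 5.0% + 1.3862 × 5.4% = 12.49%

12.49%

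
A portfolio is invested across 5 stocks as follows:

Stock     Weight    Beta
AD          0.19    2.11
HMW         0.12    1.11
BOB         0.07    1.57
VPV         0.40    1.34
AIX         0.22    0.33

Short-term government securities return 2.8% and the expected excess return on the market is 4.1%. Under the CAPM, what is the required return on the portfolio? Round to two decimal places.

β_P = Σ w_i β_i = 0.19×2.11 + 0.12×1.11 + 0.07×1.57 + 0.40×1.34 + 0.22×0.33 = 1.2526
E(R_P) = R_f + β_P × MRP = 2.8% + 1.2526 × 4.1% = 7.94%

7.94%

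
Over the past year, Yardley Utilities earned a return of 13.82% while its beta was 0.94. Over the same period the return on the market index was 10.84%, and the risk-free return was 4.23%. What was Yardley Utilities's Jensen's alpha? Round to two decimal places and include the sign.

Market excess return = 10.84% − 4.23% = 6.61%
CAPM benchmark = R_f + β(R_m − R_f) = 4.23% + 0.94 × 6.61% = 10.4434%
α = actual − benchmark = 13.82% − 10.4434% = +3.38%

+3.38%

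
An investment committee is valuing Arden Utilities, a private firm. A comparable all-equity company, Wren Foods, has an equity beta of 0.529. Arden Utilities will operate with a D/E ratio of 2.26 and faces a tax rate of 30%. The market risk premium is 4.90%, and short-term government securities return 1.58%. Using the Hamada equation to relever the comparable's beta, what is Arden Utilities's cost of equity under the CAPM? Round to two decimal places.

β_L = β_U × [1 + (1 − t)(D/E)] = 0.529 × [1 + (1 − 0.30) × 2.26]
    = 0.529 × [1 + 0.70 × 2.26] = 0.529 × 2.5820 = 1.3659
E(R) = R_f + β_L × MRP = 1.58% + 1.3659 × 4.90% = 8.27%

8.27%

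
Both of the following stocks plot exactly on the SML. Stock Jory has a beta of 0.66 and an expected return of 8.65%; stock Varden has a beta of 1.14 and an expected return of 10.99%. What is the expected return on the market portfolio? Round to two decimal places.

10.31%

Both satisfy E(R) = R_f + β·MRP, so the slope of the SML is
MRP = (10.99% − 8.65%) / (1.14 − 0.66) = 2.34% / 0.48 = 4.8750%
R_f = E(R_Jory) − β_Jory·MRP = 8.65% − 0.66 × 4.8750% = 5.4325%
E(R_m) = R_f + MRP = 5.4325% + 4.8750% = 10.31%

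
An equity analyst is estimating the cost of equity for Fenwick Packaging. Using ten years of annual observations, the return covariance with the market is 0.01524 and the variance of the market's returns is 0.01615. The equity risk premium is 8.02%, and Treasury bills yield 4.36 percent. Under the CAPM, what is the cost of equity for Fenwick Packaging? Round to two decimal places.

β = Cov(R_i, R_m) / Var(R_m) = 0.01524 / 0.01615 = 0.9437
E(R) = R_f + β × MRP = 4.36% + 0.9437 × 8.02% = 11.93%

11.93%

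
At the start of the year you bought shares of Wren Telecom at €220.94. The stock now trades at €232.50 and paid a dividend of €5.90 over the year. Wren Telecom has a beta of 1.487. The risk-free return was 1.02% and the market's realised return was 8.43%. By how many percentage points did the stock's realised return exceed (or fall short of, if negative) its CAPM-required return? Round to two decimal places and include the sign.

-4.14%

Realised HPR = (P1 + D1 − P0) / P0 = (232.50 + 5.90 − 220.94) / 220.94 = 17.46 / 220.94 = 7.9026%
MRP = 8.43% − 1.02% = 7.41%
CAPM required = R_f + β·MRP = 1.02% + 1.487 × 7.41% = 12.03867%
α = realised − required = 7.9026% − 12.03867% = -4.14%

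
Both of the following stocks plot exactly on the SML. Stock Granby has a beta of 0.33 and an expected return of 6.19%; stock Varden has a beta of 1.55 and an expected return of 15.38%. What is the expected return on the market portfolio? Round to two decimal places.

11.24%

Both satisfy E(R) = R_f + β·MRP, so the slope of the SML is
MRP = (15.38% − 6.19%) / (1.55 − 0.33) = 9.19% / 1.22 = 7.5328%
R_f = E(R_Granby) − β_Granby·MRP = 6.19% − 0.33 × 7.5328% = 3.7042%
E(R_m) = R_f + MRP = 3.7042% + 7.5328% = 11.24%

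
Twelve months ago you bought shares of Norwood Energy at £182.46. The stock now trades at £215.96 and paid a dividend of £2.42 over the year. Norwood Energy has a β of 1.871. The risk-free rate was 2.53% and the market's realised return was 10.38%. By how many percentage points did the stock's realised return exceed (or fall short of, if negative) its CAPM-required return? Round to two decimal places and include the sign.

Realised HPR = (P1 + D1 − P0) / P0 = (215.96 + 2.42 − 182.46) / 182.46 = 35.92 / 182.46 = 19.6865%
MRP = 10.38% − 2.53% = 7.85%
CAPM required = R_f + β·MRP = 2.53% + 1.871 × 7.85% = 17.21735%
α = realised − required = 19.6865% − 17.21735% = +2.47%

+2.47%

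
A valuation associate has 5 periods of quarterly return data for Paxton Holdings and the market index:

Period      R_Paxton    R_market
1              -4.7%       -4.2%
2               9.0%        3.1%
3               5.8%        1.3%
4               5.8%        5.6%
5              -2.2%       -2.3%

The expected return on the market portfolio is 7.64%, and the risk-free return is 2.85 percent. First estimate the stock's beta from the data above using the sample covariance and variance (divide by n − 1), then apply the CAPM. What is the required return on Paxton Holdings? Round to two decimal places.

Mean R_i = (-4.7 + 9.0 + 5.8 + 5.8 − 2.2) / 5 = 2.7400%
Mean R_m = (-4.2 + 3.1 + 1.3 + 5.6 − 2.3) / 5 = 0.7000%
Σ(R_i − R̄_i)(R_m − R̄_m) = 83.1300  ⇒  Cov = 83.1300 / 4 = 20.7825
Σ(R_m − R̄_m)² = 63.1400  ⇒  Var(R_m) = 63.1400 / 4 = 15.7850
β = Cov / Var(R_m) = 20.7825 / 15.7850 = 1.3166
MRP = 7.64% − 2.85% = 4.79%
E(R) = R_f + β × MRP = 2.85% + 1.3166 × 4.79% = 9.16%

9.16%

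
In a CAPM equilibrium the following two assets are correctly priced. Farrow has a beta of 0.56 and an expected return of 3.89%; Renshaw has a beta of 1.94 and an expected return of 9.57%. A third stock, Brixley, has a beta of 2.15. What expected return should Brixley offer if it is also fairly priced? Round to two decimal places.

10.43%

MRP (SML slope) = (9.57% − 3.89%) / (1.94 − 0.56) = 5.68% / 1.38 = 4.1159%
R_f (intercept) = 3.89% − 0.56 × 4.1159% = 1.5851%
E(R_Brixley) = R_f + β × MRP = 1.5851% + 2.15 × 4.1159% = 10.43%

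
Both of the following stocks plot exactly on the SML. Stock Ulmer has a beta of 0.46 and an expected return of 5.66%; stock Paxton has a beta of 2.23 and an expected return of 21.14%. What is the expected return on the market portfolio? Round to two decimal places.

Both satisfy E(R) = R_f + β·MRP, so the slope of the SML is
MRP = (21.14% − 5.66%) / (2.23 − 0.46) = 15.48% / 1.77 = 8.7458%
R_f = E(R_Ulmer) − β_Ulmer·MRP = 5.66% − 0.46 × 8.7458% = 1.6369%
E(R_m) = R_f + MRP = 1.6369% + 8.7458% = 10.38%

10.38%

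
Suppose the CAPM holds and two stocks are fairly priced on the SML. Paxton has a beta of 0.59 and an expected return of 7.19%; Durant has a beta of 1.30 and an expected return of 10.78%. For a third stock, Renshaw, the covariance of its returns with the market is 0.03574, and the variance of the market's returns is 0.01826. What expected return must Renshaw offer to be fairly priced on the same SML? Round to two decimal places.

MRP = (10.78% − 7.19%) / (1.30 − 0.59) = 5.0563%
R_f = 7.19% − 0.59 × 5.0563% = 4.2068%
β_Renshaw = Cov / Var(R_m) = 0.03574 / 0.01826 = 1.9573
E(R_Renshaw) = R_f + β × MRP = 4.2068% + 1.9573 × 5.0563% = 14.10%

14.10%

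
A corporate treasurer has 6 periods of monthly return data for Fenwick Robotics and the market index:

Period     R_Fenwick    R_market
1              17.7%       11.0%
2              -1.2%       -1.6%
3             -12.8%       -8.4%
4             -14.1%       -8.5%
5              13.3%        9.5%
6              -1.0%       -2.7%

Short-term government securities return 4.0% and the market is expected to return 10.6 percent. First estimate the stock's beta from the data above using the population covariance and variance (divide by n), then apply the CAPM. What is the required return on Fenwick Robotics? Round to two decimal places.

Mean R_i = (17.7 − 1.2 − 12.8 − 14.1 + 13.3 − 1.0) / 6 = 0.3167%
Mean R_m = (11.0 − 1.6 − 8.4 − 8.5 + 9.5 − 2.7) / 6 = -0.1167%
Σ(R_i − R̄_i)(R_m − R̄_m) = 553.2617  ⇒  Cov = 553.2617 / 6 = 92.2103
Σ(R_m − R̄_m)² = 363.8283  ⇒  Var(R_m) = 363.8283 / 6 = 60.6381
β = Cov / Var(R_m) = 92.2103 / 60.6381 = 1.5207
MRP = 10.6% − 4.0% = 6.60%
E(R) = R_f + β × MRP = 4.0% + 1.5207 × 6.6% = 14.04%

14.04%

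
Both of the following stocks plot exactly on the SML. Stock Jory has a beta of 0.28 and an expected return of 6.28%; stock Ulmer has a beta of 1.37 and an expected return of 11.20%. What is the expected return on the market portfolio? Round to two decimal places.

9.53%

Both satisfy E(R) = R_f + β·MRP, so the slope of the SML is
MRP = (11.20% − 6.28%) / (1.37 − 0.28) = 4.92% / 1.09 = 4.5138%
R_f = E(R_Jory) − β_Jory·MRP = 6.28% − 0.28 × 4.5138% = 5.0161%
E(R_m) = R_f + MRP = 5.0161% + 4.5138% = 9.53%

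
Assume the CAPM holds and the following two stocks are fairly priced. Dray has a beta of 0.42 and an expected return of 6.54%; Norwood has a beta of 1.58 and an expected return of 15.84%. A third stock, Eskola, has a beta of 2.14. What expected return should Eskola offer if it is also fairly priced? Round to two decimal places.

MRP (SML slope) = (15.84% − 6.54%) / (1.58 − 0.42) = 9.30% / 1.16 = 8.0172%
R_f (intercept) = 6.54% − 0.42 × 8.0172% = 3.1728%
E(R_Eskola) = R_f + β × MRP = 3.1728% + 2.14 × 8.0172% = 20.33%

20.33%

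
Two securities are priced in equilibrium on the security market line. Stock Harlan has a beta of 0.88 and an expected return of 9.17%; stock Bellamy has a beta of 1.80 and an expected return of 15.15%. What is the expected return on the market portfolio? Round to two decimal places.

Both satisfy E(R) = R_f + β·MRP, so the slope of the SML is
MRP = (15.15% − 9.17%) / (1.80 − 0.88) = 5.98% / 0.92 = 6.5000%
R_f = E(R_Harlan) − β_Harlan·MRP = 9.17% − 0.88 × 6.5000% = 3.4500%
E(R_m) = R_f + MRP = 3.4500% + 6.5000% = 9.95%

9.95%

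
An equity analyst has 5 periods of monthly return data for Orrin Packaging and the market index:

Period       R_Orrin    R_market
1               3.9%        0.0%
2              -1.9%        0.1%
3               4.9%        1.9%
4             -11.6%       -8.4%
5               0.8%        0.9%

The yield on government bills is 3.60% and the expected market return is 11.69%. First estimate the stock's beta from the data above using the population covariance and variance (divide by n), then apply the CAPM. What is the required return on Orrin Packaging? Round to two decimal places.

15.69%

Mean R_i = (3.9 − 1.9 + 4.9 − 11.6 + 0.8) / 5 = -0.7800%
Mean R_m = (0.0 + 0.1 + 1.9 − 8.4 + 0.9) / 5 = -1.1000%
Σ(R_i − R̄_i)(R_m − R̄_m) = 102.9900  ⇒  Cov = 102.9900 / 5 = 20.5980
Σ(R_m − R̄_m)² = 68.9400  ⇒  Var(R_m) = 68.9400 / 5 = 13.7880
β = Cov / Var(R_m) = 20.5980 / 13.7880 = 1.4939
MRP = 11.69% − 3.60% = 8.09%
E(R) = R_f + β × MRP = 3.60% + 1.4939 × 8.09% = 15.69%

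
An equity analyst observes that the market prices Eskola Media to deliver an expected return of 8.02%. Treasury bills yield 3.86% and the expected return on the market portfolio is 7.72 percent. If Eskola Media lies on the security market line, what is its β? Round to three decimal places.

1.078

MRP = 7.72% − 3.86% = 3.86%
β = (E(R) − R_f) / MRP = (8.02% − 3.86%) / 3.86% = 4.16% / 3.86% = 1.078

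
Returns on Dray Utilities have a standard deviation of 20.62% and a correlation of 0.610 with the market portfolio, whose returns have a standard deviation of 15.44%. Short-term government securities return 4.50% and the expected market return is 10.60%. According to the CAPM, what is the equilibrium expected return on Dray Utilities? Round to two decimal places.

9.47%

β = ρ × σ_i / σ_m = 0.610 × 20.62% / 15.44% = 0.8147
MRP = 10.60% − 4.50% = 6.10%
E(R) = 4.50% + 0.8147 × 6.10% = 9.47%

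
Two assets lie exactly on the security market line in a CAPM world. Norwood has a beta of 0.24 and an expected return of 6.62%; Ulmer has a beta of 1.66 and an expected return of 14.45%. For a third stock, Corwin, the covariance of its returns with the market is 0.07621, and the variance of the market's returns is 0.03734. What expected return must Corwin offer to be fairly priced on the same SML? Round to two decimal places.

16.55%

MRP = (14.45% − 6.62%) / (1.66 − 0.24) = 5.5141%
R_f = 6.62% − 0.24 × 5.5141% = 5.2966%
β_Corwin = Cov / Var(R_m) = 0.07621 / 0.03734 = 2.0410
E(R_Corwin) = R_f + β × MRP = 5.2966% + 2.0410 × 5.5141% = 16.55%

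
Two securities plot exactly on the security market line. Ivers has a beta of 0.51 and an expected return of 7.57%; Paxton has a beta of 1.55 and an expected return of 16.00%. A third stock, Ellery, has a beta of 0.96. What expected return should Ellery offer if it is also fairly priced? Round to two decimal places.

MRP (SML slope) = (16.00% − 7.57%) / (1.55 − 0.51) = 8.43% / 1.04 = 8.1058%
R_f (intercept) = 7.57% − 0.51 × 8.1058% = 3.4360%
E(R_Ellery) = R_f + β × MRP = 3.4360% + 0.96 × 8.1058% = 11.22%

11.22%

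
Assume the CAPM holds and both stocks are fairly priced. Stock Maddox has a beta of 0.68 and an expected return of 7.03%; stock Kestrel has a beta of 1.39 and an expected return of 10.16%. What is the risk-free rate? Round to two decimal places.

4.03%

Both satisfy E(R) = R_f + β·MRP, so the slope of the SML is
MRP = (10.16% − 7.03%) / (1.39 − 0.68) = 3.13% / 0.71 = 4.4085%
R_f = E(R_Maddox) − β_Maddox·MRP = 7.03% − 0.68 × 4.4085% = 4.0322%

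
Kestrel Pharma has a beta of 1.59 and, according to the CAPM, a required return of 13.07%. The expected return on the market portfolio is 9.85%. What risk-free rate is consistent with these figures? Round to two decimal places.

4.39%

E(R) = R_f + β(E(R_m) − R_f) = R_f(1 − β) + β·E(R_m)
13.07% = R_f × (1 − 1.59) + 1.59 × 9.85%
13.07% = R_f × -0.59 + 15.6615%
R_f = (13.07% − 15.6615%) / -0.59 = 4.39%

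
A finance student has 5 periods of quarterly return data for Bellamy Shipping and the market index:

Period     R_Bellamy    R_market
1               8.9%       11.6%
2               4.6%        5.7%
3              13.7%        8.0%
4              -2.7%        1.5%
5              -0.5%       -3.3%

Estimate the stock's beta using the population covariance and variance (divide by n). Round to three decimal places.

Mean R_i = (8.9 + 4.6 + 13.7 − 2.7 − 0.5) / 5 = 4.8000%
Mean R_m = (11.6 + 5.7 + 8.0 + 1.5 − 3.3) / 5 = 4.7000%
Σ(R_i − R̄_i)(R_m − R̄_m) = 123.8600  ⇒  Cov = 123.8600 / 5 = 24.7720
Σ(R_m − R̄_m)² = 133.7400  ⇒  Var(R_m) = 133.7400 / 5 = 26.7480
β = Cov / Var(R_m) = 24.7720 / 26.7480 = 0.9261

0.926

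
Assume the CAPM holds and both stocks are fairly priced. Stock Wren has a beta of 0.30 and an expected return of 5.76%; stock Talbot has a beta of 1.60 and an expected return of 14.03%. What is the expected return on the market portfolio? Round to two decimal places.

10.21%

Both satisfy E(R) = R_f + β·MRP, so the slope of the SML is
MRP = (14.03% − 5.76%) / (1.60 − 0.30) = 8.27% / 1.30 = 6.3615%
R_f = E(R_Wren) − β_Wren·MRP = 5.76% − 0.30 × 6.3615% = 3.8516%
E(R_m) = R_f + MRP = 3.8516% + 6.3615% = 10.21%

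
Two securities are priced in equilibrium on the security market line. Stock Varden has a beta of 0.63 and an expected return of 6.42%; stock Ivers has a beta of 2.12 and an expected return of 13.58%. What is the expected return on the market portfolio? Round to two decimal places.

8.20%

Both satisfy E(R) = R_f + β·MRP, so the slope of the SML is
MRP = (13.58% − 6.42%) / (2.12 − 0.63) = 7.16% / 1.49 = 4.8054%
R_f = E(R_Varden) − β_Varden·MRP = 6.42% − 0.63 × 4.8054% = 3.3926%
E(R_m) = R_f + MRP = 3.3926% + 4.8054% = 8.20%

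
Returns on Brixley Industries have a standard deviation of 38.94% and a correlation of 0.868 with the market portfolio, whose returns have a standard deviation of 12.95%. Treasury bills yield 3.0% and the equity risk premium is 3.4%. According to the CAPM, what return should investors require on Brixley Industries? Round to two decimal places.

11.87%

β = ρ × σ_i / σ_m = 0.868 × 38.94% / 12.95% = 2.6100
E(R) = 3.0% + 2.6100 × 3.4% = 11.87%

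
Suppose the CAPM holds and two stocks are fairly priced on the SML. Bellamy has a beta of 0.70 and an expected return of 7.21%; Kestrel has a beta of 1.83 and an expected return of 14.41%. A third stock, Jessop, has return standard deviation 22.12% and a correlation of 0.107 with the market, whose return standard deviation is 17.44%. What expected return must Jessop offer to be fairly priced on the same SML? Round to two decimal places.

3.61%

MRP = (14.41% − 7.21%) / (1.83 − 0.70) = 6.3717%
R_f = 7.21% − 0.70 × 6.3717% = 2.7498%
β_Jessop = ρ·σ_i/σ_m = 0.107 × 22.12 / 17.44 = 0.1357
E(R_Jessop) = R_f + β × MRP = 2.7498% + 0.1357 × 6.3717% = 3.61%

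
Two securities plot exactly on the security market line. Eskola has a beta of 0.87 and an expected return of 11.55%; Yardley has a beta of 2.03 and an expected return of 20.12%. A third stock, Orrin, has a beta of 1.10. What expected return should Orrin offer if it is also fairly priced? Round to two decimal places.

13.25%

MRP (SML slope) = (20.12% − 11.55%) / (2.03 − 0.87) = 8.57% / 1.16 = 7.3879%
R_f (intercept) = 11.55% − 0.87 × 7.3879% = 5.1225%
E(R_Orrin) = R_f + β × MRP = 5.1225% + 1.10 × 7.3879% = 13.25%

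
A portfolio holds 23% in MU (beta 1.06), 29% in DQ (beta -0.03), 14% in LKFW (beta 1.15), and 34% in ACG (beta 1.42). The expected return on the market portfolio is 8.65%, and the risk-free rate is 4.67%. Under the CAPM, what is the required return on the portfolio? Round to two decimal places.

8.17%

β_P = Σ w_i β_i = 0.23×1.06 + 0.29×-0.03 + 0.14×1.15 + 0.34×1.42 = 0.8789
MRP = 8.65% − 4.67% = 3.98%
E(R_P) = R_f + β_P × MRP = 4.67% + 0.8789 × 3.98% = 8.17%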